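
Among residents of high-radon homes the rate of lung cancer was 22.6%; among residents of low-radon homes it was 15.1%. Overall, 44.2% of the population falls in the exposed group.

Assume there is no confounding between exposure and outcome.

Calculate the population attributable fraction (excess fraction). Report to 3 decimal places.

p₁ = 0.226, p₀ = 0.151.
Overall risk P(Y=1) = π·p₁ + (1−π)·p₀ = 0.442×0.226 + 0.558×0.151 = 0.18415.
Under exogeneity, PAF = [P(Y=1) − p₀] / P(Y=1).
PAF = (0.18415 − 0.151) / 0.18415 ≈ 0.1800

PAF ≈ 0.180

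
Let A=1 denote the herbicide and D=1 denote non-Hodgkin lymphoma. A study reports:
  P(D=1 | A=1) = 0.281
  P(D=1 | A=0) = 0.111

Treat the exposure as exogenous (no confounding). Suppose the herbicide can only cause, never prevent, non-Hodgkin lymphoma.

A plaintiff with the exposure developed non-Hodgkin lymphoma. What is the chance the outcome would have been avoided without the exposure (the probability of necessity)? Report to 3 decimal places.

PN ≈ 0.605

Let p₁ = 0.281, p₀ = 0.111.
Under exogeneity and monotonicity, PN = (p₁ − p₀) / p₁.
PN = (0.281 − 0.111) / 0.281 = 0.17 / 0.281 ≈ 0.6050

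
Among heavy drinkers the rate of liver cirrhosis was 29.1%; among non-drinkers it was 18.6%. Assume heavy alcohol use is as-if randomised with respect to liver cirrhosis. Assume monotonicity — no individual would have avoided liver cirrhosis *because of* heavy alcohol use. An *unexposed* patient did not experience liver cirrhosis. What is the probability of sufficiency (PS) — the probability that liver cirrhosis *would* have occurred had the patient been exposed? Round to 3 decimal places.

PS ≈ 0.129

p₁ = 0.291, p₀ = 0.186.
Under exogeneity and monotonicity, PS = (p₁ − p₀) / (1 − p₀).
PS = (0.291 − 0.186) / (1 − 0.186) = 0.105 / 0.814 ≈ 0.1290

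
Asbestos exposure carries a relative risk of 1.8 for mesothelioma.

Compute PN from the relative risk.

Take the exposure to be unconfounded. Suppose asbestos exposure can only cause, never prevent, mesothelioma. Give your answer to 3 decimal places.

Under exogeneity and monotonicity, PN = (RR − 1) / RR = 1 − 1/RR.
PN = (1.8 − 1) / 1.8 = 0.8 / 1.8 ≈ 0.4444

PN ≈ 0.444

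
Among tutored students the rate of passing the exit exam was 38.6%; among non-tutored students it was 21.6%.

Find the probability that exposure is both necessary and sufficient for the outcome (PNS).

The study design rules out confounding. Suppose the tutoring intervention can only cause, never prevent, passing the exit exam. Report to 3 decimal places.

p₁ = 0.386, p₀ = 0.216.
Under exogeneity and monotonicity, PNS = p₁ − p₀.
PNS = 0.386 − 0.216 = 0.17

PNS ≈ 0.170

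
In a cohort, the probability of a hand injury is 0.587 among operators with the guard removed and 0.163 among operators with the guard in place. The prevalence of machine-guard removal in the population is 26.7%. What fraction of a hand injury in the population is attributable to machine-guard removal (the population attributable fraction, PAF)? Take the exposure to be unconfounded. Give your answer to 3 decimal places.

PAF ≈ 0.410

Let p₁ = 0.587, p₀ = 0.163.
Overall risk P(Y=1) = π·p₁ + (1−π)·p₀ = 0.267×0.587 + 0.733×0.163 = 0.27621.
Under exogeneity, PAF = [P(Y=1) − p₀] / P(Y=1).
PAF = (0.27621 − 0.163) / 0.27621 ≈ 0.4099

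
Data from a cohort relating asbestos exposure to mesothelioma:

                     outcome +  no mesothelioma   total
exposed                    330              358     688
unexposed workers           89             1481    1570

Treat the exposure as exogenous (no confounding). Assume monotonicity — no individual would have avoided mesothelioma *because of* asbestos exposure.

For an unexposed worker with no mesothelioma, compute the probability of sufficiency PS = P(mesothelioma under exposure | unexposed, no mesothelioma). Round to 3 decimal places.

PS ≈ 0.448

p₁ = P(outcome | exposed) = 330/688 = 0.47965
p₀ = P(outcome | unexposed) = 89/1570 = 0.056688
Under exogeneity and monotonicity, PS = (p₁ − p₀) / (1 − p₀).
PS = (0.47965 − 0.056688) / (1 − 0.056688) = 0.42296 / 0.94331 ≈ 0.4484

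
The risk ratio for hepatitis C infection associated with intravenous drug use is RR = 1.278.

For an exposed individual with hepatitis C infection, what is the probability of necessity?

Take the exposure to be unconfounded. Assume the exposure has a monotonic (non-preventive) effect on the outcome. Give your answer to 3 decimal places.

PN ≈ 0.218

Under exogeneity and monotonicity, PN = (RR − 1) / RR = 1 − 1/RR.
PN = (1.278 − 1) / 1.278 = 0.278 / 1.278 ≈ 0.2175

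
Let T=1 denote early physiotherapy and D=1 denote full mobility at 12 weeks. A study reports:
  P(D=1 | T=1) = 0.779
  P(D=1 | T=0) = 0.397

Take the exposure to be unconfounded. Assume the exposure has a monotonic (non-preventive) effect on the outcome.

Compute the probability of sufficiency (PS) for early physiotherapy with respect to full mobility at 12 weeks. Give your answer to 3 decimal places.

Let p₁ = 0.779, p₀ = 0.397.
Under exogeneity and monotonicity, PS = (p₁ − p₀) / (1 − p₀).
PS = (0.779 − 0.397) / (1 − 0.397) = 0.382 / 0.603 ≈ 0.6335

PS ≈ 0.633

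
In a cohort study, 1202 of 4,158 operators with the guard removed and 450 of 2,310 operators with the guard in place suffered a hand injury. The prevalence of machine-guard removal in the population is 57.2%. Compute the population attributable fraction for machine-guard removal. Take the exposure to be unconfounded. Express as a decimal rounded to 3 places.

PAF ≈ 0.217

p₁ = P(outcome | exposed) = 1202/4158 = 0.28908
p₀ = P(outcome | unexposed) = 450/2310 = 0.19481
Overall risk P(Y=1) = π·p₁ + (1−π)·p₀ = 0.572×0.28908 + 0.428×0.19481 = 0.24873.
Under exogeneity, PAF = [P(Y=1) − p₀] / P(Y=1).
PAF = (0.24873 − 0.19481) / 0.24873 ≈ 0.2168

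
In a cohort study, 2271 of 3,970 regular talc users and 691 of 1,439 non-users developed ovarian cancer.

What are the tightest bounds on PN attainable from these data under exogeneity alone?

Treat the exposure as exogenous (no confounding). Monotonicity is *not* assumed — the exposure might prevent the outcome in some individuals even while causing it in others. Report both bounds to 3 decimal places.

0.161 ≤ PN ≤ 0.909

p₁ = P(outcome | exposed) = 2271/3970 = 0.57204
p₀ = P(outcome | unexposed) = 691/1439 = 0.48019
Under exogeneity alone the bounds on PN are max{0,(p₁−p₀)/p₁} ≤ PN ≤ min{1,(1−p₀)/p₁}.
  lower = (p₁ − p₀)/p₁ = 0.091846 / 0.57204 ≈ 0.1606
  upper = min{1, (1 − p₀)/p₁} = 0.51981 / 0.57204 ≈ 0.9087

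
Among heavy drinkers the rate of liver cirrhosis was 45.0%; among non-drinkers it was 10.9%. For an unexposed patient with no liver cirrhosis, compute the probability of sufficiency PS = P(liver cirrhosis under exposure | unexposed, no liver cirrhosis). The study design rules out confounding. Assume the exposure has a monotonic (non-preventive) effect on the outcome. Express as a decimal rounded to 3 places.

p₁ = 0.45, p₀ = 0.109.
Under exogeneity and monotonicity, PS = (p₁ − p₀) / (1 − p₀).
PS = (0.45 − 0.109) / (1 − 0.109) = 0.341 / 0.891 ≈ 0.3827

PS ≈ 0.383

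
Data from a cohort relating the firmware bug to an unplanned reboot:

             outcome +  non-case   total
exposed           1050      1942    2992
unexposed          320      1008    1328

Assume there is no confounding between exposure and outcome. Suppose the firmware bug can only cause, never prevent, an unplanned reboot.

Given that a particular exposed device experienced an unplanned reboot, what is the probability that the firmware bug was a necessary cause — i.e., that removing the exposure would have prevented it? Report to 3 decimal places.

p₁ = P(outcome | exposed) = 1050/2992 = 0.35094
p₀ = P(outcome | unexposed) = 320/1328 = 0.24096
Under exogeneity and monotonicity, PN = (p₁ − p₀)/p₁.
PN = (0.35094 − 0.24096) / 0.35094 ≈ 0.3134

PN ≈ 0.313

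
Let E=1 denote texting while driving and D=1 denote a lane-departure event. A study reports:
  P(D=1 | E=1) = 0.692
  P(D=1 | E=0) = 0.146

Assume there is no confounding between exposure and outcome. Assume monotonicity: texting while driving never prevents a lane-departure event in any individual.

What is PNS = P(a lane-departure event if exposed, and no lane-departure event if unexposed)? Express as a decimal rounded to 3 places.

PNS ≈ 0.546

Let p₁ = 0.692, p₀ = 0.146.
Under exogeneity and monotonicity, PNS = p₁ − p₀.
PNS = 0.692 − 0.146 = 0.546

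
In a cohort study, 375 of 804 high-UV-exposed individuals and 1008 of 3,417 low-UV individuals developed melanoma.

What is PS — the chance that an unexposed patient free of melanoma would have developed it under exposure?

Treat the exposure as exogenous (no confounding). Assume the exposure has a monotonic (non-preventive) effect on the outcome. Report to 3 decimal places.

p₁ = P(outcome | exposed) = 375/804 = 0.46642
p₀ = P(outcome | unexposed) = 1008/3417 = 0.295
Under exogeneity and monotonicity, PS = (p₁ − p₀) / (1 − p₀).
PS = (0.46642 − 0.295) / (1 − 0.295) = 0.17142 / 0.705 ≈ 0.2432

PS ≈ 0.243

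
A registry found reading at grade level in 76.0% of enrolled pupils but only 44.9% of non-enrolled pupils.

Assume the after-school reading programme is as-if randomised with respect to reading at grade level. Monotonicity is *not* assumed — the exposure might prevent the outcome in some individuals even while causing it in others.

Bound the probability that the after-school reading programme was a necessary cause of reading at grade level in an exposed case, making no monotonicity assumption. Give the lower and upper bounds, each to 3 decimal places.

0.409 ≤ PN ≤ 0.725

p₁ = 0.76, p₀ = 0.449.
Under exogeneity alone the bounds on PN are max{0,(p₁−p₀)/p₁} ≤ PN ≤ min{1,(1−p₀)/p₁}.
  lower = (p₁ − p₀)/p₁ = 0.311 / 0.76 ≈ 0.4092
  upper = min{1, (1 − p₀)/p₁} = 0.551 / 0.76 ≈ 0.7250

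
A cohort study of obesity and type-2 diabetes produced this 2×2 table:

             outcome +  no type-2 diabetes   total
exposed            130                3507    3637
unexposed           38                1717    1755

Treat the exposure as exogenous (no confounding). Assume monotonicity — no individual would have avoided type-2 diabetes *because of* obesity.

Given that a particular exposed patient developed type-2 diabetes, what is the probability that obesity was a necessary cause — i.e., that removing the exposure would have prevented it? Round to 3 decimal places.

p₁ = P(outcome | exposed) = 130/3637 = 0.035744
p₀ = P(outcome | unexposed) = 38/1755 = 0.021652
Under exogeneity and monotonicity, PN = (p₁ − p₀)/p₁.
PN = (0.035744 − 0.021652) / 0.035744 ≈ 0.3942

PN ≈ 0.394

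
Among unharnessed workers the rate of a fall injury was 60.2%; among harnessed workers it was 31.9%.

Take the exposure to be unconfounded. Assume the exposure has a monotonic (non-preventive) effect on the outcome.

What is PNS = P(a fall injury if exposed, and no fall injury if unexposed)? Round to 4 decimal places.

PNS ≈ 0.2830

p₁ = 0.602, p₀ = 0.319.
Under exogeneity and monotonicity, PNS = p₁ − p₀.
PNS = 0.602 − 0.319 = 0.283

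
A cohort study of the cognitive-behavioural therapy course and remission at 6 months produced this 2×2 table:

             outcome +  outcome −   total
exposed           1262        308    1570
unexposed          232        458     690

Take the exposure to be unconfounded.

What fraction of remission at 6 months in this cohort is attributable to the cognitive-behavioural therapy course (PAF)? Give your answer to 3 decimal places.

PAF ≈ 0.491

p₁ = P(outcome | exposed) = 1262/1570 = 0.80382
p₀ = P(outcome | unexposed) = 232/690 = 0.33623
Exposure prevalence π = 1570/2260 = 0.69469; overall risk P(Y=1) = 0.66106.
Under exogeneity, PAF = [P(Y=1) − p₀]/P(Y=1).
PAF = (0.66106 − 0.33623) / 0.66106 ≈ 0.4914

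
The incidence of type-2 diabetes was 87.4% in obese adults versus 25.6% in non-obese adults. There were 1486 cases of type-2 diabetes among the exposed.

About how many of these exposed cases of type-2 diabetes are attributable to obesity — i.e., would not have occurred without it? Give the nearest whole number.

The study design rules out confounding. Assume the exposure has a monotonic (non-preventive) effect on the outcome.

p₁ = 0.874, p₀ = 0.256.
PN = (p₁ − p₀)/p₁ = (0.874 − 0.256) / 0.874 ≈ 0.70709.
Attributable cases ≈ PN × (exposed cases) = 0.70709 × 1486 ≈ 1050.74.

about 1051 cases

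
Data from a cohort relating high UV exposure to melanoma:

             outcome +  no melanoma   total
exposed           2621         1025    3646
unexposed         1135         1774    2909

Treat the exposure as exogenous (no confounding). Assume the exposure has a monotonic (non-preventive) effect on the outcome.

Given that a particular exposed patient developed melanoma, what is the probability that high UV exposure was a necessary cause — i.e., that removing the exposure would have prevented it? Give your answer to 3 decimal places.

PN ≈ 0.457

p₁ = P(outcome | exposed) = 2621/3646 = 0.71887
p₀ = P(outcome | unexposed) = 1135/2909 = 0.39017
Under exogeneity and monotonicity, PN = (p₁ − p₀) / p₁.
PN = (0.71887 − 0.39017) / 0.71887 = 0.3287 / 0.71887 ≈ 0.4572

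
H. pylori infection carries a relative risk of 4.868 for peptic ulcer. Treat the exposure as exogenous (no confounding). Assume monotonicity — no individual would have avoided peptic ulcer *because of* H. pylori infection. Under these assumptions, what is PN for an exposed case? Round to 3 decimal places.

PN ≈ 0.795

Under exogeneity and monotonicity, PN = (RR − 1) / RR = 1 − 1/RR.
PN = (4.868 − 1) / 4.868 = 3.868 / 4.868 ≈ 0.7946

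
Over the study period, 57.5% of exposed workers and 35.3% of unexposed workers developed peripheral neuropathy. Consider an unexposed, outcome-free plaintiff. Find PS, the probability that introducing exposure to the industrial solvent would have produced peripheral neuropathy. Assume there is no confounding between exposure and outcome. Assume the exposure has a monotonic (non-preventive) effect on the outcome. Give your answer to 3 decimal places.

PS ≈ 0.343

p₁ = 0.575, p₀ = 0.353.
Under exogeneity and monotonicity, PS = (p₁ − p₀) / (1 − p₀).
PS = (0.575 − 0.353) / (1 − 0.353) = 0.222 / 0.647 ≈ 0.3431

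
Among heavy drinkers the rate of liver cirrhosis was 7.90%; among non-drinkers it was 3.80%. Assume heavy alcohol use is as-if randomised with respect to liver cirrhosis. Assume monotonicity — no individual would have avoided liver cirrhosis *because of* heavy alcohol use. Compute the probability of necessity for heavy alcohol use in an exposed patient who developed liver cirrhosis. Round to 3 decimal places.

PN ≈ 0.519

p₁ = 0.079, p₀ = 0.038.
Under exogeneity and monotonicity, PN = (p₁ − p₀) / p₁.
PN = (0.079 − 0.038) / 0.079 = 0.041 / 0.079 ≈ 0.5190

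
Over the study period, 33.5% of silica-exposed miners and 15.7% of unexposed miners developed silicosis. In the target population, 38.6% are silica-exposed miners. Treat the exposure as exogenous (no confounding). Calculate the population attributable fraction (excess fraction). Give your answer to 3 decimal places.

p₁ = 0.335, p₀ = 0.157.
Overall risk P(Y=1) = π·p₁ + (1−π)·p₀ = 0.386×0.335 + 0.614×0.157 = 0.22571.
Under exogeneity, PAF = [P(Y=1) − p₀] / P(Y=1).
PAF = (0.22571 − 0.157) / 0.22571 ≈ 0.3044

PAF ≈ 0.304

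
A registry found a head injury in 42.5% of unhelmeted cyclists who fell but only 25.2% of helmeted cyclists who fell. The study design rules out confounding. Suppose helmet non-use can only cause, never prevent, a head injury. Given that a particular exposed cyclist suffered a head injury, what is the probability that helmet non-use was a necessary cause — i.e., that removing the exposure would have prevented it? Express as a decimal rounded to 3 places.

p₁ = 0.425, p₀ = 0.252.
Under exogeneity and monotonicity, PN = (p₁ − p₀) / p₁.
PN = (0.425 − 0.252) / 0.425 = 0.173 / 0.425 ≈ 0.4071

PN ≈ 0.407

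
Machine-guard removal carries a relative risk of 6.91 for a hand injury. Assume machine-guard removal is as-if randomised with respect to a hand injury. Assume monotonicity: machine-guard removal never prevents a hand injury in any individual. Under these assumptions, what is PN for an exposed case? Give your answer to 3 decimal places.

PN ≈ 0.855

Under exogeneity and monotonicity, PN = (RR − 1) / RR = 1 − 1/RR.
PN = (6.91 − 1) / 6.91 = 5.91 / 6.91 ≈ 0.8553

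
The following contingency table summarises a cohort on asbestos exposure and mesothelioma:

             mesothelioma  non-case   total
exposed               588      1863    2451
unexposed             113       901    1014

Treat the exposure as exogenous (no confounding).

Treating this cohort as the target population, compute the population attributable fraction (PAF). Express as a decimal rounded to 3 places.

PAF ≈ 0.449

p₁ = P(outcome | exposed) = 588/2451 = 0.2399
p₀ = P(outcome | unexposed) = 113/1014 = 0.11144
Exposure prevalence π = 2451/3465 = 0.70736; overall risk P(Y=1) = 0.20231.
Under exogeneity, PAF = [P(Y=1) − p₀]/P(Y=1).
PAF = (0.20231 − 0.11144) / 0.20231 ≈ 0.4492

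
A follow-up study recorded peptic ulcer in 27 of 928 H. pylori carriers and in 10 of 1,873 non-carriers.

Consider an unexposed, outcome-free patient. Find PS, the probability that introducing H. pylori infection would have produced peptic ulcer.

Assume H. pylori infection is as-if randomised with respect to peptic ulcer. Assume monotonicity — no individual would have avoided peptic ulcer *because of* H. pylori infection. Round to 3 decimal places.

p₁ = P(outcome | exposed) = 27/928 = 0.029095
p₀ = P(outcome | unexposed) = 10/1873 = 0.005339
Under exogeneity and monotonicity, PS = (p₁ − p₀) / (1 − p₀).
PS = (0.029095 − 0.005339) / (1 − 0.005339) = 0.023756 / 0.99466 ≈ 0.0239

PS ≈ 0.024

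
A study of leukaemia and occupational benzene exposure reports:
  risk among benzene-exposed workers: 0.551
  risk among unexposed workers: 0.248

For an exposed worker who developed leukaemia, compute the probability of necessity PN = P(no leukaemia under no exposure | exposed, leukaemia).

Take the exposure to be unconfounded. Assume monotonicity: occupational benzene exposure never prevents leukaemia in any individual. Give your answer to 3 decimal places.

PN ≈ 0.550

Let p₁ = 0.551, p₀ = 0.248.
Under exogeneity and monotonicity, PN = (p₁ − p₀) / p₁.
PN = (0.551 − 0.248) / 0.551 = 0.303 / 0.551 ≈ 0.5499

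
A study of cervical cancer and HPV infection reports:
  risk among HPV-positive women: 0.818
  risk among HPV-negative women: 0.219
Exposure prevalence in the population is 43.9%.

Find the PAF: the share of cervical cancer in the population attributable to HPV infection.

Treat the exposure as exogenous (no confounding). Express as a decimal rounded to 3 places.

Let p₁ = 0.818, p₀ = 0.219.
Overall risk P(Y=1) = π·p₁ + (1−π)·p₀ = 0.439×0.818 + 0.561×0.219 = 0.48196.
Under exogeneity, PAF = [P(Y=1) − p₀] / P(Y=1).
PAF = (0.48196 − 0.219) / 0.48196 ≈ 0.5456

PAF ≈ 0.546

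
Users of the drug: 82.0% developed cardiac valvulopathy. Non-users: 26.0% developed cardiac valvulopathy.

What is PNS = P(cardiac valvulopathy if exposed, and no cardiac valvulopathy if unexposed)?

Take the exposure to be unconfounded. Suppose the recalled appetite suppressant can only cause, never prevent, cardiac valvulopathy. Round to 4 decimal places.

PNS ≈ 0.5600

p₁ = 0.82, p₀ = 0.26.
Under exogeneity and monotonicity, PNS = p₁ − p₀.
PNS = 0.82 − 0.26 = 0.56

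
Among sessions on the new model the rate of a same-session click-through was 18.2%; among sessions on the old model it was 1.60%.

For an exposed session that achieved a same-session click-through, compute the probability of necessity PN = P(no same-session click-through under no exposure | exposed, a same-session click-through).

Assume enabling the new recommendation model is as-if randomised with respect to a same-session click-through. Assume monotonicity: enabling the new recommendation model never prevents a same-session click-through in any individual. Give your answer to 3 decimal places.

PN ≈ 0.912

p₁ = 0.182, p₀ = 0.016.
Under exogeneity and monotonicity, PN = (p₁ − p₀) / p₁.
PN = (0.182 − 0.016) / 0.182 = 0.166 / 0.182 ≈ 0.9121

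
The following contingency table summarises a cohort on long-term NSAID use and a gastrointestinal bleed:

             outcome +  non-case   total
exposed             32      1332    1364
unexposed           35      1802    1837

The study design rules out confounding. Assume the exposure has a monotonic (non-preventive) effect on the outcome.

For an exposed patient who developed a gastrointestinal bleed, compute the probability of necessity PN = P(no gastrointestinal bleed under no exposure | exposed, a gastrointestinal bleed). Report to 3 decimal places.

p₁ = P(outcome | exposed) = 32/1364 = 0.02346
p₀ = P(outcome | unexposed) = 35/1837 = 0.019053
Under exogeneity and monotonicity, PN = (p₁ − p₀)/p₁.
PN = (0.02346 − 0.019053) / 0.02346 ≈ 0.1879

PN ≈ 0.188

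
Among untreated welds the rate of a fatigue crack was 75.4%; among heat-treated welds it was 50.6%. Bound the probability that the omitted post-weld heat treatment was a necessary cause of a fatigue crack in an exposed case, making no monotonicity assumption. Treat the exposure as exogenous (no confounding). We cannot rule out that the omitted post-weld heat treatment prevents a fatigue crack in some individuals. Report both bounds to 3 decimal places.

0.329 ≤ PN ≤ 0.655

p₁ = 0.754, p₀ = 0.506.
Under exogeneity alone the bounds on PN are max{0,(p₁−p₀)/p₁} ≤ PN ≤ min{1,(1−p₀)/p₁}.
  lower = (p₁ − p₀)/p₁ = 0.248 / 0.754 ≈ 0.3289
  upper = min{1, (1 − p₀)/p₁} = 0.494 / 0.754 ≈ 0.6552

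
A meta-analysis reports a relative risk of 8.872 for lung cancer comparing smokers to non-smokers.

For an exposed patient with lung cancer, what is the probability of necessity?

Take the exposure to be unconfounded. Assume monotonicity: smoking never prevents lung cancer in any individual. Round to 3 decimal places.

Under exogeneity and monotonicity, PN = (RR − 1) / RR = 1 − 1/RR.
PN = (8.872 − 1) / 8.872 = 7.872 / 8.872 ≈ 0.8873

PN ≈ 0.887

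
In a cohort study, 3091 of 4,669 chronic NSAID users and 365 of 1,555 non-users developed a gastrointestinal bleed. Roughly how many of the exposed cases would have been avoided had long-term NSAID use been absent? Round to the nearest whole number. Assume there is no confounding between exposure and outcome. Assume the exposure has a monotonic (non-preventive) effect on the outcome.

p₁ = P(outcome | exposed) = 3091/4669 = 0.66203
p₀ = P(outcome | unexposed) = 365/1555 = 0.23473
PN = (p₁ − p₀)/p₁ = (0.66203 − 0.23473) / 0.66203 ≈ 0.64544.
Attributable cases ≈ PN × (exposed cases) = 0.64544 × 3091 ≈ 1995.06.

about 1995 cases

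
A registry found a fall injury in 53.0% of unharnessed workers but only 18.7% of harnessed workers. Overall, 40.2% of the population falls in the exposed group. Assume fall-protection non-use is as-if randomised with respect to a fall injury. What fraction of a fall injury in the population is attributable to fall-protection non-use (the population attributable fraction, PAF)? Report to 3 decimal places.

p₁ = 0.53, p₀ = 0.187.
Overall risk P(Y=1) = π·p₁ + (1−π)·p₀ = 0.402×0.53 + 0.598×0.187 = 0.32489.
Under exogeneity, PAF = [P(Y=1) − p₀] / P(Y=1).
PAF = (0.32489 − 0.187) / 0.32489 ≈ 0.4244

PAF ≈ 0.424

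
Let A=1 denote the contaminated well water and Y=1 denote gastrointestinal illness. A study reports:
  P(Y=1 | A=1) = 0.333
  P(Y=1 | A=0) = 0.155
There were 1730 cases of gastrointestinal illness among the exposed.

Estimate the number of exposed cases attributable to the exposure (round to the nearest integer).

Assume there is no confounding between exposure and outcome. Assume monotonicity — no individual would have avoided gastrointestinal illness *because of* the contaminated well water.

Let p₁ = 0.333, p₀ = 0.155.
PN = (p₁ − p₀)/p₁ = (0.333 − 0.155) / 0.333 ≈ 0.53453.
Attributable cases ≈ PN × (exposed cases) = 0.53453 × 1730 ≈ 924.74.

about 925 cases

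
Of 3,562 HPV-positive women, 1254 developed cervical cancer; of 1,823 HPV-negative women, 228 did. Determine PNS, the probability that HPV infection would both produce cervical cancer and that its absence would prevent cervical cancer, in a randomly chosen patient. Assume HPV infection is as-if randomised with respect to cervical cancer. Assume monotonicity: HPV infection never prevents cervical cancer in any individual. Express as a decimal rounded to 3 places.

p₁ = P(outcome | exposed) = 1254/3562 = 0.35205
p₀ = P(outcome | unexposed) = 228/1823 = 0.12507
Under exogeneity and monotonicity, PNS = p₁ − p₀.
PNS = 0.35205 − 0.12507 = 0.22698

PNS ≈ 0.227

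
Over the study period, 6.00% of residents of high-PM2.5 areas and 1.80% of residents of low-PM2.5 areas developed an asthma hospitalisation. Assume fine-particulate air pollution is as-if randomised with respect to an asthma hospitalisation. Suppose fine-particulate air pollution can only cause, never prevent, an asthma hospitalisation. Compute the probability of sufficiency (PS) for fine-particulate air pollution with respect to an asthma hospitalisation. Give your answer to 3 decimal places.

PS ≈ 0.043

p₁ = 0.06, p₀ = 0.018.
Under exogeneity and monotonicity, PS = (p₁ − p₀) / (1 − p₀).
PS = (0.06 − 0.018) / (1 − 0.018) = 0.042 / 0.982 ≈ 0.0428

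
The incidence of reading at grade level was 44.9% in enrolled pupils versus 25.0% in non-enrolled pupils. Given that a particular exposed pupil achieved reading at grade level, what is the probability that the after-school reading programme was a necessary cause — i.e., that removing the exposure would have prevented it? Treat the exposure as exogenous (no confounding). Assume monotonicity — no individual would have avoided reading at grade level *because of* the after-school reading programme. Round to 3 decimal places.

PN ≈ 0.443

p₁ = 0.449, p₀ = 0.25.
Under exogeneity and monotonicity, PN = (p₁ − p₀) / p₁.
PN = (0.449 − 0.25) / 0.449 = 0.199 / 0.449 ≈ 0.4432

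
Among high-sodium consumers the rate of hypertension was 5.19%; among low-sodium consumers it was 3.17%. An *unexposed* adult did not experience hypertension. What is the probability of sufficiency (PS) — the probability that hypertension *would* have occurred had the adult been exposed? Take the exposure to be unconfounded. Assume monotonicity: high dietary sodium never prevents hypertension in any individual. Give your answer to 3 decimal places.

PS ≈ 0.021

p₁ = 0.0519, p₀ = 0.0317.
Under exogeneity and monotonicity, PS = (p₁ − p₀) / (1 − p₀).
PS = (0.0519 − 0.0317) / (1 − 0.0317) = 0.0202 / 0.9683 ≈ 0.0209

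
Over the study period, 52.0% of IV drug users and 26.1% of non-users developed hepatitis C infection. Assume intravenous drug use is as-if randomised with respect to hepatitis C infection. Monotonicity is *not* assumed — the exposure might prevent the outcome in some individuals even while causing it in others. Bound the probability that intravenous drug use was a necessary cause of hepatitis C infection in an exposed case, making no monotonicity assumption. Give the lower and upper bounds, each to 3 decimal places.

p₁ = 0.52, p₀ = 0.261.
Under exogeneity alone the bounds on PN are max{0,(p₁−p₀)/p₁} ≤ PN ≤ min{1,(1−p₀)/p₁}.
  lower = (p₁ − p₀)/p₁ = 0.259 / 0.52 ≈ 0.4981
  upper = min{1, (1 − p₀)/p₁} = 0.739 / 0.52 ≈ 1.4212 → capped at 1

0.498 ≤ PN ≤ 1.000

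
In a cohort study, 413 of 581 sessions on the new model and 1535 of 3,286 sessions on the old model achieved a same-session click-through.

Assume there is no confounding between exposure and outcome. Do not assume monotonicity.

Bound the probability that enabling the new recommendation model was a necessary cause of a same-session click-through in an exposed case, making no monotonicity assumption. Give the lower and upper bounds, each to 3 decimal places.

0.343 ≤ PN ≤ 0.750

p₁ = P(outcome | exposed) = 413/581 = 0.71084
p₀ = P(outcome | unexposed) = 1535/3286 = 0.46713
Under exogeneity alone the bounds on PN are max{0,(p₁−p₀)/p₁} ≤ PN ≤ min{1,(1−p₀)/p₁}.
  lower = (p₁ − p₀)/p₁ = 0.24371 / 0.71084 ≈ 0.3428
  upper = min{1, (1 − p₀)/p₁} = 0.53287 / 0.71084 ≈ 0.7496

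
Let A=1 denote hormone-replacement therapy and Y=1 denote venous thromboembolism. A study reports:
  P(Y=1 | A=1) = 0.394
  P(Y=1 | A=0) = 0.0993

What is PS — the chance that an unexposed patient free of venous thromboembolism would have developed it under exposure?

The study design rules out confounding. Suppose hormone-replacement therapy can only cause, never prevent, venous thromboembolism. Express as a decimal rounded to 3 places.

Let p₁ = 0.394, p₀ = 0.0993.
Under exogeneity and monotonicity, PS = (p₁ − p₀) / (1 − p₀).
PS = (0.394 − 0.0993) / (1 − 0.0993) = 0.2947 / 0.9007 ≈ 0.3272

PS ≈ 0.327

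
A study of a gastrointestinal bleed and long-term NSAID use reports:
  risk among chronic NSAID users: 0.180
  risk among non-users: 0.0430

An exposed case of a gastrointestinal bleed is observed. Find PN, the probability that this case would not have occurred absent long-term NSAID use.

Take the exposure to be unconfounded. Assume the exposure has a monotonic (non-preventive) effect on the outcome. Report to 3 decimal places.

Let p₁ = 0.18, p₀ = 0.043.
Under exogeneity and monotonicity, PN = (p₁ − p₀) / p₁.
PN = (0.18 − 0.043) / 0.18 = 0.137 / 0.18 ≈ 0.7611

PN ≈ 0.761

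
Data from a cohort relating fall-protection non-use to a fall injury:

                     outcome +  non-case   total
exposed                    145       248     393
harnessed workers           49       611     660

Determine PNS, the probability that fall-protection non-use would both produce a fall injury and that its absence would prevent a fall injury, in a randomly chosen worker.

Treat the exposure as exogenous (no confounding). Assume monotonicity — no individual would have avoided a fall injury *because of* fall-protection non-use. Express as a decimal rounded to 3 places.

PNS ≈ 0.295

p₁ = P(outcome | exposed) = 145/393 = 0.36896
p₀ = P(outcome | unexposed) = 49/660 = 0.074242
Under exogeneity and monotonicity, PNS = p₁ − p₀.
PNS = 0.36896 − 0.074242 = 0.29471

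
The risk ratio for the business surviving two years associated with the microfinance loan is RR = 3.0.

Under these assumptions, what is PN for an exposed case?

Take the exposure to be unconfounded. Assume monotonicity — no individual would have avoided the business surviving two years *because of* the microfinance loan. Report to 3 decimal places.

Under exogeneity and monotonicity, PN = (RR − 1) / RR = 1 − 1/RR.
PN = (3.0 − 1) / 3.0 = 2 / 3.0 ≈ 0.6667

PN ≈ 0.667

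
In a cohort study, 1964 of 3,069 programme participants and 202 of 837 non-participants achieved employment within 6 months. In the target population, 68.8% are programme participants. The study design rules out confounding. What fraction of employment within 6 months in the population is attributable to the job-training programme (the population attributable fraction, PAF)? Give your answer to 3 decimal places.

p₁ = P(outcome | exposed) = 1964/3069 = 0.63995
p₀ = P(outcome | unexposed) = 202/837 = 0.24134
Overall risk P(Y=1) = π·p₁ + (1−π)·p₀ = 0.688×0.63995 + 0.312×0.24134 = 0.51558.
Under exogeneity, PAF = [P(Y=1) − p₀] / P(Y=1).
PAF = (0.51558 − 0.24134) / 0.51558 ≈ 0.5319

PAF ≈ 0.532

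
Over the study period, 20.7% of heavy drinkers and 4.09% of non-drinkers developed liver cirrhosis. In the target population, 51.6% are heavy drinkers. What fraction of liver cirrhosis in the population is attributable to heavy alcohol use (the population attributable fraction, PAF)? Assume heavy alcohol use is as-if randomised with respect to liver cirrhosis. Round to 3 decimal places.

p₁ = 0.207, p₀ = 0.0409.
Overall risk P(Y=1) = π·p₁ + (1−π)·p₀ = 0.516×0.207 + 0.484×0.0409 = 0.12661.
Under exogeneity, PAF = [P(Y=1) − p₀] / P(Y=1).
PAF = (0.12661 − 0.0409) / 0.12661 ≈ 0.6770

PAF ≈ 0.677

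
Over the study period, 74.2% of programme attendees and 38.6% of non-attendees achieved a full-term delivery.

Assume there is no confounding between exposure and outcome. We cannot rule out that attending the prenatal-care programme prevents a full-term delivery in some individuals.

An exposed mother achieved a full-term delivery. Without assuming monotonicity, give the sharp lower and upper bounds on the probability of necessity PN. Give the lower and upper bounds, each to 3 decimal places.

0.480 ≤ PN ≤ 0.827

p₁ = 0.742, p₀ = 0.386.
Under exogeneity alone the bounds on PN are max{0,(p₁−p₀)/p₁} ≤ PN ≤ min{1,(1−p₀)/p₁}.
  lower = (p₁ − p₀)/p₁ = 0.356 / 0.742 ≈ 0.4798
  upper = min{1, (1 − p₀)/p₁} = 0.614 / 0.742 ≈ 0.8275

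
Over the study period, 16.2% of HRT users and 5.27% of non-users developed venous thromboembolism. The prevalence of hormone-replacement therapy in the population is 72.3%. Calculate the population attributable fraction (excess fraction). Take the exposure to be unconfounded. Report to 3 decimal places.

p₁ = 0.162, p₀ = 0.0527.
Overall risk P(Y=1) = π·p₁ + (1−π)·p₀ = 0.723×0.162 + 0.277×0.0527 = 0.13172.
Under exogeneity, PAF = [P(Y=1) − p₀] / P(Y=1).
PAF = (0.13172 − 0.0527) / 0.13172 ≈ 0.5999

PAF ≈ 0.600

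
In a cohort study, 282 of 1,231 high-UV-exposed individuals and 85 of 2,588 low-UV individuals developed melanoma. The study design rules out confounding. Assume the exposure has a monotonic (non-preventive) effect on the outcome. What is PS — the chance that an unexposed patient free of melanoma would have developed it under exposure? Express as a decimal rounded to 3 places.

p₁ = P(outcome | exposed) = 282/1231 = 0.22908
p₀ = P(outcome | unexposed) = 85/2588 = 0.032844
Under exogeneity and monotonicity, PS = (p₁ − p₀) / (1 − p₀).
PS = (0.22908 − 0.032844) / (1 − 0.032844) = 0.19624 / 0.96716 ≈ 0.2029

PS ≈ 0.203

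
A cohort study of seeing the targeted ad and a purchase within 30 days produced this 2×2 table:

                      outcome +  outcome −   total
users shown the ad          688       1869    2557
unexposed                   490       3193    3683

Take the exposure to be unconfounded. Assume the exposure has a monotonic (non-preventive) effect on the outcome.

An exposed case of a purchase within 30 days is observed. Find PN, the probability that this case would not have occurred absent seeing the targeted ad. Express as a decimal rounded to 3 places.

p₁ = P(outcome | exposed) = 688/2557 = 0.26907
p₀ = P(outcome | unexposed) = 490/3683 = 0.13304
Under exogeneity and monotonicity, PN = (p₁ − p₀) / p₁.
PN = (0.26907 − 0.13304) / 0.26907 = 0.13602 / 0.26907 ≈ 0.5055

PN ≈ 0.506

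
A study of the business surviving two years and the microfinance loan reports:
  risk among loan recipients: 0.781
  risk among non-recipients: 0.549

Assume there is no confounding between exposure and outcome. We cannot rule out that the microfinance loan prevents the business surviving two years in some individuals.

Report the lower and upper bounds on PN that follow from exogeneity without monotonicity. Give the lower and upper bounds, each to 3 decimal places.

0.297 ≤ PN ≤ 0.577

Let p₁ = 0.781, p₀ = 0.549.
Under exogeneity alone the bounds on PN are max{0,(p₁−p₀)/p₁} ≤ PN ≤ min{1,(1−p₀)/p₁}.
  lower = (p₁ − p₀)/p₁ = 0.232 / 0.781 ≈ 0.2971
  upper = min{1, (1 − p₀)/p₁} = 0.451 / 0.781 ≈ 0.5775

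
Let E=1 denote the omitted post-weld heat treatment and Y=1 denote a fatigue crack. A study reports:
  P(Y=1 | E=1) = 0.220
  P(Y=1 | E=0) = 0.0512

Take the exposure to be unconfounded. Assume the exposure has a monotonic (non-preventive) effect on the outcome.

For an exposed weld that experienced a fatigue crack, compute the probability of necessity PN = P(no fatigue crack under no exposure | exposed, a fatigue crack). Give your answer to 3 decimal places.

Let p₁ = 0.22, p₀ = 0.0512.
Under exogeneity and monotonicity, PN = (p₁ − p₀) / p₁.
PN = (0.22 − 0.0512) / 0.22 = 0.1688 / 0.22 ≈ 0.7673

PN ≈ 0.767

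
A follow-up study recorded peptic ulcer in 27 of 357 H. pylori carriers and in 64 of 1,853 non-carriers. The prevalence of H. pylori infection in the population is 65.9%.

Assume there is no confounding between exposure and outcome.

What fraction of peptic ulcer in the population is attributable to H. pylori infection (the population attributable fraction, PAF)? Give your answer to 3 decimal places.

PAF ≈ 0.439

p₁ = P(outcome | exposed) = 27/357 = 0.07563
p₀ = P(outcome | unexposed) = 64/1853 = 0.034539
Overall risk P(Y=1) = π·p₁ + (1−π)·p₀ = 0.659×0.07563 + 0.341×0.034539 = 0.061618.
Under exogeneity, PAF = [P(Y=1) − p₀] / P(Y=1).
PAF = (0.061618 − 0.034539) / 0.061618 ≈ 0.4395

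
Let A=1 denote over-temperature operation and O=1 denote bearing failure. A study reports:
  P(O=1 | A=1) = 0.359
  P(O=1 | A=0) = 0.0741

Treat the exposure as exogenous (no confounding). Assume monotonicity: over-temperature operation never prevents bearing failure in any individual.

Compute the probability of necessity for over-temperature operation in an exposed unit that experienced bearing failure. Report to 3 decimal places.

PN ≈ 0.794

Let p₁ = 0.359, p₀ = 0.0741.
Under exogeneity and monotonicity, PN = (p₁ − p₀) / p₁.
PN = (0.359 − 0.0741) / 0.359 = 0.2849 / 0.359 ≈ 0.7936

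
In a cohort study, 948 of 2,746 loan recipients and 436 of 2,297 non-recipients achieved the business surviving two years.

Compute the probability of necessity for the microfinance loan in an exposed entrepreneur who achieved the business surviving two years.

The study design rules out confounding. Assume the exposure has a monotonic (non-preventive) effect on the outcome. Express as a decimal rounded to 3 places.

p₁ = P(outcome | exposed) = 948/2746 = 0.34523
p₀ = P(outcome | unexposed) = 436/2297 = 0.18981
Under exogeneity and monotonicity, PN = (p₁ − p₀) / p₁.
PN = (0.34523 − 0.18981) / 0.34523 = 0.15542 / 0.34523 ≈ 0.4502

PN ≈ 0.450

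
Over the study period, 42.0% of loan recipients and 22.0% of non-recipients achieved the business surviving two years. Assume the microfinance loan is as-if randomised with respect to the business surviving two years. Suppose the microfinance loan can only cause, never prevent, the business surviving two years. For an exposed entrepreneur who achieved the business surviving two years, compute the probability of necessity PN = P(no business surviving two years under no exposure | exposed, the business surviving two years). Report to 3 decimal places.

p₁ = 0.42, p₀ = 0.22.
Under exogeneity and monotonicity, PN = (p₁ − p₀) / p₁.
PN = (0.42 − 0.22) / 0.42 = 0.2 / 0.42 ≈ 0.4762

PN ≈ 0.476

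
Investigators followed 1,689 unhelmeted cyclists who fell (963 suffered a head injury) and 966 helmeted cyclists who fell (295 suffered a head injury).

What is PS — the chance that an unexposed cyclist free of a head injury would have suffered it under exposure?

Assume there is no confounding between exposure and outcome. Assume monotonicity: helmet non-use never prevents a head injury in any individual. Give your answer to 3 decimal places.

p₁ = P(outcome | exposed) = 963/1689 = 0.57016
p₀ = P(outcome | unexposed) = 295/966 = 0.30538
Under exogeneity and monotonicity, PS = (p₁ − p₀) / (1 − p₀).
PS = (0.57016 − 0.30538) / (1 − 0.30538) = 0.26478 / 0.69462 ≈ 0.3812

PS ≈ 0.381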